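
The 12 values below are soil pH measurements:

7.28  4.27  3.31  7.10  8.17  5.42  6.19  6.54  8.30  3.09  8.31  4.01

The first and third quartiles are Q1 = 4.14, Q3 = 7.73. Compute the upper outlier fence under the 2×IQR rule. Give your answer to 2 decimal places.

14.91

IQR = Q3 − Q1 = 7.73 − 4.14 = 3.59.
Lower fence = Q1 − 2·IQR = 4.14 − 7.18 = -3.04.
Upper fence = Q3 + 2·IQR = 7.73 + 7.18 = 14.91.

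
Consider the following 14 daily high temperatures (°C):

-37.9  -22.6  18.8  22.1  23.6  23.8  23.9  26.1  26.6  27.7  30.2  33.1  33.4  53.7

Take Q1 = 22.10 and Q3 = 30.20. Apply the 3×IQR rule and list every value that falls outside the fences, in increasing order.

IQR = Q3 − Q1 = 30.20 − 22.10 = 8.10.
Lower fence = Q1 − 3·IQR = 22.10 − 24.30 = -2.20.
Upper fence = Q3 + 3·IQR = 30.20 + 24.30 = 54.50.
-37.9 < -2.20 → outlier.
-22.6 < -2.20 → outlier.
All remaining values lie within [-2.20, 54.50].

-37.9, -22.6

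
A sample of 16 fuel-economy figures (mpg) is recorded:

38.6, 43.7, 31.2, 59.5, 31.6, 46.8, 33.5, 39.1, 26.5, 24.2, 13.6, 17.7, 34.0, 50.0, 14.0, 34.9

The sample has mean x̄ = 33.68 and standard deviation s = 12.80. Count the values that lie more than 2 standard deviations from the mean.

1

Cutoffs: x̄ ± 2s = [8.08, 59.28].
Outside the cutoffs: 59.5.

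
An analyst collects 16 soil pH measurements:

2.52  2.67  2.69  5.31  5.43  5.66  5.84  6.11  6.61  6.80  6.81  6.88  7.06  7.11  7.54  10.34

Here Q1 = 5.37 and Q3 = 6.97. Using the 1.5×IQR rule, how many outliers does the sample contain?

4

IQR = 1.60; fences at 5.37 − 2.40 = 2.97 and 6.97 + 2.40 = 9.37.
Outside the cutoffs: 2.52, 2.67, 2.69, 10.34.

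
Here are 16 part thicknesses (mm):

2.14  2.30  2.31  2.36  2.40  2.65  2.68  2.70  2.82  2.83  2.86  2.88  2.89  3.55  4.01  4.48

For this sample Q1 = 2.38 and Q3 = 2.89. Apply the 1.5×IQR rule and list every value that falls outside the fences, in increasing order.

4.01, 4.48

IQR = Q3 − Q1 = 2.89 − 2.38 = 0.51.
Lower fence = Q1 − 1.5·IQR = 2.38 − 0.765 = 1.615.
Upper fence = Q3 + 1.5·IQR = 2.89 + 0.765 = 3.655.
4.01 > 3.655 → outlier.
4.48 > 3.655 → outlier.
All remaining values lie within [1.615, 3.655].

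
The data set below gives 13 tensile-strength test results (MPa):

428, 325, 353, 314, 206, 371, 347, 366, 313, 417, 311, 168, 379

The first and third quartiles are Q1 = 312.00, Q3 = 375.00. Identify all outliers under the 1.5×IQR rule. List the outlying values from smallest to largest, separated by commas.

168, 206

IQR = Q3 − Q1 = 375.00 − 312.00 = 63.00.
Lower fence = Q1 − 1.5·IQR = 312.00 − 94.50 = 217.50.
Upper fence = Q3 + 1.5·IQR = 375.00 + 94.50 = 469.50.
168 < 217.50 → outlier.
206 < 217.50 → outlier.
All remaining values lie within [217.50, 469.50].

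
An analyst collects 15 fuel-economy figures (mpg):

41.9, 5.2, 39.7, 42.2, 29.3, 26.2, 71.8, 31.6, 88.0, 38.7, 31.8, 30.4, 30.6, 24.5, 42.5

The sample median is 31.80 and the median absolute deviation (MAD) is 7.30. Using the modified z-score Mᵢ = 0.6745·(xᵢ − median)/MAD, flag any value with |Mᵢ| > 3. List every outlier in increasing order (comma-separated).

71.8, 88.0

|Mᵢ| > 3 ⇔ |xᵢ − 31.80| > 3·7.30/0.6745 = 32.47.
So outliers lie outside [-0.67, 64.27].
71.8: M = 3.70 → outlier.
88.0: M = 5.19 → outlier.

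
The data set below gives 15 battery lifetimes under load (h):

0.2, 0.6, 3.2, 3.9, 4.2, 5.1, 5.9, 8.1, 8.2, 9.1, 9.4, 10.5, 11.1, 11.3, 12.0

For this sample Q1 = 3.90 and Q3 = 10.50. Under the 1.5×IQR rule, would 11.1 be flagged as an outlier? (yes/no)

IQR = Q3 − Q1 = 10.50 − 3.90 = 6.60.
Lower fence = Q1 − 1.5·IQR = 3.90 − 9.90 = -6.00.
Upper fence = Q3 + 1.5·IQR = 10.50 + 9.90 = 20.40.
11.1 lies within [-6.00, 20.40].

no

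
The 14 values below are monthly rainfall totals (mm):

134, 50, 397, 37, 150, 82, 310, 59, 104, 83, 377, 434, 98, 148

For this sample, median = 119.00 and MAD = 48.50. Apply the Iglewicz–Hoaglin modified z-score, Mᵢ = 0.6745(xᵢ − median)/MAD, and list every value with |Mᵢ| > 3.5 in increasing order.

377, 397, 434

|Mᵢ| > 3.5 ⇔ |xᵢ − 119.00| > 3.5·48.50/0.6745 = 251.67.
So outliers lie outside [-132.67, 370.67].
377: M = 3.59 → outlier.
397: M = 3.87 → outlier.
434: M = 4.38 → outlier.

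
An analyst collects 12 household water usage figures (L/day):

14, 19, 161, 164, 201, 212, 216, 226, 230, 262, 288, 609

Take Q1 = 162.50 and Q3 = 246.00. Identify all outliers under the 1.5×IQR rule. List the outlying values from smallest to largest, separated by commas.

IQR = Q3 − Q1 = 246.00 − 162.50 = 83.50.
Lower fence = Q1 − 1.5·IQR = 162.50 − 125.25 = 37.25.
Upper fence = Q3 + 1.5·IQR = 246.00 + 125.25 = 371.25.
14 < 37.25 → outlier.
19 < 37.25 → outlier.
609 > 371.25 → outlier.
All remaining values lie within [37.25, 371.25].

14, 19, 609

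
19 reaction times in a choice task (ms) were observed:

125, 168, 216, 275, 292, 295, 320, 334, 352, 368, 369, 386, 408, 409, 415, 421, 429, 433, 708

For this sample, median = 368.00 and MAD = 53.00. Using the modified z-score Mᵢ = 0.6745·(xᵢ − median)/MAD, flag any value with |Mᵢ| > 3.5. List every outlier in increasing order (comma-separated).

|Mᵢ| > 3.5 ⇔ |xᵢ − 368.00| > 3.5·53.00/0.6745 = 275.02.
So outliers lie outside [92.98, 643.02].
708: M = 4.33 → outlier.

708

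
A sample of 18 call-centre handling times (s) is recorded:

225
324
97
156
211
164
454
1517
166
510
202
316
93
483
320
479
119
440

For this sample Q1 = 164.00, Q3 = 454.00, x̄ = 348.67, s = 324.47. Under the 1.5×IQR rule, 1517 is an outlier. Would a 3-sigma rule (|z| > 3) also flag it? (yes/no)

yes

z = (1517 − 348.67) / 324.47 = 3.60.
|z| = 3.60 > 3.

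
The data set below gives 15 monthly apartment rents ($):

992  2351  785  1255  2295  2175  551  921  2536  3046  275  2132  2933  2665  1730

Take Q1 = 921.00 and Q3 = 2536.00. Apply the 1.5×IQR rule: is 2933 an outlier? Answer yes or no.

IQR = Q3 − Q1 = 2536.00 − 921.00 = 1615.00.
Lower fence = Q1 − 1.5·IQR = 921.00 − 2422.50 = -1501.50.
Upper fence = Q3 + 1.5·IQR = 2536.00 + 2422.50 = 4958.50.
2933 lies within [-1501.50, 4958.50].

no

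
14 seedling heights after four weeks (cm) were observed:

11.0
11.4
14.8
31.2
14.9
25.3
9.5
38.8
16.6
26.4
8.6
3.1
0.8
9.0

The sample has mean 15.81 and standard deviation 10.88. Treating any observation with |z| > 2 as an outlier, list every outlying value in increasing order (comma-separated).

Cutoffs at x̄ ± 2s: 15.81 ± 2·10.88 = [-5.95, 37.57].
38.8: z = 2.11, |z| > 2 → outlier.
Every other value lies within [-5.95, 37.57].

38.8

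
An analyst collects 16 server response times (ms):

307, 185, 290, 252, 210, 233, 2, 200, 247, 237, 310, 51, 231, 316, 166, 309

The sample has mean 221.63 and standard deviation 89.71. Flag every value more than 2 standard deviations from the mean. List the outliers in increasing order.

2

Cutoffs at x̄ ± 2s: 221.63 ± 2·89.71 = [42.21, 401.05].
2: z = -2.45, |z| > 2 → outlier.
Every other value lies within [42.21, 401.05].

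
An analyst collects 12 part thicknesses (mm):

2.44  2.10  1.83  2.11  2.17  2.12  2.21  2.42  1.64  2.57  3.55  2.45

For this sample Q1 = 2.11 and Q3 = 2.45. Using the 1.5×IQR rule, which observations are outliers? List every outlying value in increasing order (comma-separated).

IQR = Q3 − Q1 = 2.45 − 2.11 = 0.34.
Lower fence = Q1 − 1.5·IQR = 2.11 − 0.51 = 1.60.
Upper fence = Q3 + 1.5·IQR = 2.45 + 0.51 = 2.96.
3.55 > 2.96 → outlier.
All remaining values lie within [1.60, 2.96].

3.55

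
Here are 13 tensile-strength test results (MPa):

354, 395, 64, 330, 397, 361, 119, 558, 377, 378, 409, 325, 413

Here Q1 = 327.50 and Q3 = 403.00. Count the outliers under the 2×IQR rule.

3

IQR = 75.50; fences at 327.50 − 151.00 = 176.50 and 403.00 + 151.00 = 554.00.
Outside the cutoffs: 64, 119, 558.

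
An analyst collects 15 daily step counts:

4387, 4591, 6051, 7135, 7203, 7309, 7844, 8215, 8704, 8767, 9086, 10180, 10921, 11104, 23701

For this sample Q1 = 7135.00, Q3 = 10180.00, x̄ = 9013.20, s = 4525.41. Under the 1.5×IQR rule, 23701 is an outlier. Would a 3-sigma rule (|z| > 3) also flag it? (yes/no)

yes

z = (23701 − 9013.20) / 4525.41 = 3.25.
|z| = 3.25 > 3.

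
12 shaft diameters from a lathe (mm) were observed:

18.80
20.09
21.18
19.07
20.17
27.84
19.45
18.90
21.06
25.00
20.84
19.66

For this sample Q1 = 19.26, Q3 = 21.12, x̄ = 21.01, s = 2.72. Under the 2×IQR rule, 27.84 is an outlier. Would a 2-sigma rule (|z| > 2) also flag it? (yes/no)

yes

z = (27.84 − 21.01) / 2.72 = 2.51.
|z| = 2.51 > 2.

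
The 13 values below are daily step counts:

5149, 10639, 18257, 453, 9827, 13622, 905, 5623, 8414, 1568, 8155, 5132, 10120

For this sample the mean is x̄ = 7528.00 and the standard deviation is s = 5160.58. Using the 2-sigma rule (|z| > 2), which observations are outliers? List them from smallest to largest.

Cutoffs at x̄ ± 2s: 7528.00 ± 2·5160.58 = [-2793.16, 17849.16].
18257: z = 2.08, |z| > 2 → outlier.
Every other value lies within [-2793.16, 17849.16].

18257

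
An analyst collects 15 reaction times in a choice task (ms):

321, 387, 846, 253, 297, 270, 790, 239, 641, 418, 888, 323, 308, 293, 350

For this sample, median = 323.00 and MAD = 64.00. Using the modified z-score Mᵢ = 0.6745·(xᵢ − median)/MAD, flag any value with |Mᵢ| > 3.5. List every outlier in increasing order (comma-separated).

|Mᵢ| > 3.5 ⇔ |xᵢ − 323.00| > 3.5·64.00/0.6745 = 332.10.
So outliers lie outside [-9.10, 655.10].
790: M = 4.92 → outlier.
846: M = 5.51 → outlier.
888: M = 5.95 → outlier.

790, 846, 888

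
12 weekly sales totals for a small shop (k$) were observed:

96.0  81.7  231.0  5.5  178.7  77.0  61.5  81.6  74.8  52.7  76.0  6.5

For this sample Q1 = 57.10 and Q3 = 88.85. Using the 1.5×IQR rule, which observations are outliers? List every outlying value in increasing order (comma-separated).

5.5, 6.5, 178.7, 231.0

IQR = Q3 − Q1 = 88.85 − 57.10 = 31.75.
Lower fence = Q1 − 1.5·IQR = 57.10 − 47.625 = 9.475.
Upper fence = Q3 + 1.5·IQR = 88.85 + 47.625 = 136.475.
5.5 < 9.475 → outlier.
6.5 < 9.475 → outlier.
178.7 > 136.475 → outlier.
231.0 > 136.475 → outlier.
All remaining values lie within [9.475, 136.475].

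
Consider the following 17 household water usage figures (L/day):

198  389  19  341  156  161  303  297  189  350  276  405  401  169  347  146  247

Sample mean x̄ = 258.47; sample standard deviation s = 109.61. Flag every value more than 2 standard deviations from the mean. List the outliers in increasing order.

19

Cutoffs at x̄ ± 2s: 258.47 ± 2·109.61 = [39.25, 477.69].
19: z = -2.18, |z| > 2 → outlier.
Every other value lies within [39.25, 477.69].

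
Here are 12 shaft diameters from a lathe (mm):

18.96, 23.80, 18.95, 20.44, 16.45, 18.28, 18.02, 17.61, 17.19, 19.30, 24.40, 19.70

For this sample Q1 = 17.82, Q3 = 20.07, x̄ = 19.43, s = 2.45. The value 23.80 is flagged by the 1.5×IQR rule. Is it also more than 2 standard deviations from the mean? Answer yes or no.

no

z = (23.80 − 19.43) / 2.45 = 1.78.
|z| = 1.78 ≤ 2.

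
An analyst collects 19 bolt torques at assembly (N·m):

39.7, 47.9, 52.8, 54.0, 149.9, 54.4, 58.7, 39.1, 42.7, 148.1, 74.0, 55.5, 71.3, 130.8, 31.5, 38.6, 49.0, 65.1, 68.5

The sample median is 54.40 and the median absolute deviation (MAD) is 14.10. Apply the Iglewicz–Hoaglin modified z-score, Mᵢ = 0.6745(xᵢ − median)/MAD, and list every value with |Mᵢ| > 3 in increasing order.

130.8, 148.1, 149.9

|Mᵢ| > 3 ⇔ |xᵢ − 54.40| > 3·14.10/0.6745 = 62.71.
So outliers lie outside [-8.31, 117.11].
130.8: M = 3.65 → outlier.
148.1: M = 4.48 → outlier.
149.9: M = 4.57 → outlier.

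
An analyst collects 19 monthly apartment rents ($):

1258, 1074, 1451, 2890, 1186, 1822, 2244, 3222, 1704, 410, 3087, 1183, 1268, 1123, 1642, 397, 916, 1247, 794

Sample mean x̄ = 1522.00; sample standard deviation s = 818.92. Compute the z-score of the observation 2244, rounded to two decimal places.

0.88

z = (2244 − 1522.00) / 818.92 = 0.88.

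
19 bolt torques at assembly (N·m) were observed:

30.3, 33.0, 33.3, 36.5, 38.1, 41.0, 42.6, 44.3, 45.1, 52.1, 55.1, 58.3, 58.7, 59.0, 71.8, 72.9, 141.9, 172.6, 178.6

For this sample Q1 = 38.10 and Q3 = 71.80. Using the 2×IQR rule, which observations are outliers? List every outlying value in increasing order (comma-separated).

IQR = Q3 − Q1 = 71.80 − 38.10 = 33.70.
Lower fence = Q1 − 2·IQR = 38.10 − 67.40 = -29.30.
Upper fence = Q3 + 2·IQR = 71.80 + 67.40 = 139.20.
141.9 > 139.20 → outlier.
172.6 > 139.20 → outlier.
178.6 > 139.20 → outlier.
All remaining values lie within [-29.30, 139.20].

141.9, 172.6, 178.6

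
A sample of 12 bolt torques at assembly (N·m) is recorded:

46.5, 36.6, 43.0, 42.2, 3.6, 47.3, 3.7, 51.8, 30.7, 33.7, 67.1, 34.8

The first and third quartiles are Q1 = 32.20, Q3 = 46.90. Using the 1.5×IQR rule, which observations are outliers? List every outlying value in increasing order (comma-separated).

3.6, 3.7

IQR = Q3 − Q1 = 46.90 − 32.20 = 14.70.
Lower fence = Q1 − 1.5·IQR = 32.20 − 22.05 = 10.15.
Upper fence = Q3 + 1.5·IQR = 46.90 + 22.05 = 68.95.
3.6 < 10.15 → outlier.
3.7 < 10.15 → outlier.
All remaining values lie within [10.15, 68.95].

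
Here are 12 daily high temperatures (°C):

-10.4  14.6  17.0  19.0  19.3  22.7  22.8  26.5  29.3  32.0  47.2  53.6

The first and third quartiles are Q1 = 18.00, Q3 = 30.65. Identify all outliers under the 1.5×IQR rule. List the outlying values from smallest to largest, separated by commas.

IQR = Q3 − Q1 = 30.65 − 18.00 = 12.65.
Lower fence = Q1 − 1.5·IQR = 18.00 − 18.975 = -0.975.
Upper fence = Q3 + 1.5·IQR = 30.65 + 18.975 = 49.625.
-10.4 < -0.975 → outlier.
53.6 > 49.625 → outlier.
All remaining values lie within [-0.975, 49.625].

-10.4, 53.6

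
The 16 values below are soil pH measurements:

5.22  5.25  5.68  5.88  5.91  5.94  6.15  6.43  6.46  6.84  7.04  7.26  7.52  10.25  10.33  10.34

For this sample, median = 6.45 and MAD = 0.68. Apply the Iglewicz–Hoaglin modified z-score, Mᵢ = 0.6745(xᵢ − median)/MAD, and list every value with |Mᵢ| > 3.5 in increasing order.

|Mᵢ| > 3.5 ⇔ |xᵢ − 6.45| > 3.5·0.68/0.6745 = 3.53.
So outliers lie outside [2.92, 9.98].
10.25: M = 3.77 → outlier.
10.33: M = 3.85 → outlier.
10.34: M = 3.86 → outlier.

10.25, 10.33, 10.34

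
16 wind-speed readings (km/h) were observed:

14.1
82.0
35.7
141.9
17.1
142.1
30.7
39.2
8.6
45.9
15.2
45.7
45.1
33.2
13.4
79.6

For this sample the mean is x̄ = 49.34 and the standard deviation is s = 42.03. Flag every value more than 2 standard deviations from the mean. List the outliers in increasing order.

141.9, 142.1

Cutoffs at x̄ ± 2s: 49.34 ± 2·42.03 = [-34.72, 133.40].
141.9: z = 2.20, |z| > 2 → outlier.
142.1: z = 2.21, |z| > 2 → outlier.
Every other value lies within [-34.72, 133.40].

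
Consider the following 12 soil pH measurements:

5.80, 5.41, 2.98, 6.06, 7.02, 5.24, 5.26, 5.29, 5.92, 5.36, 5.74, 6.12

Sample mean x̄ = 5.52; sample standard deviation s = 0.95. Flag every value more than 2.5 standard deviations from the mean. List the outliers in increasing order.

Cutoffs at x̄ ± 2.5s: 5.52 ± 2.5·0.95 = [3.145, 7.895].
2.98: z = -2.67, |z| > 2.5 → outlier.
Every other value lies within [3.145, 7.895].

2.98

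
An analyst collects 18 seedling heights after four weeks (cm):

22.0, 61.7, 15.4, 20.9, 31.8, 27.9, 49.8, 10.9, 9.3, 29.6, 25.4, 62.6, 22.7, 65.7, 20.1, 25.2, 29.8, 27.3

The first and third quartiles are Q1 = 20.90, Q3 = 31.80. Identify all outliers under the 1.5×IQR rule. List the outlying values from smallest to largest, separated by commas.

IQR = Q3 − Q1 = 31.80 − 20.90 = 10.90.
Lower fence = Q1 − 1.5·IQR = 20.90 − 16.35 = 4.55.
Upper fence = Q3 + 1.5·IQR = 31.80 + 16.35 = 48.15.
49.8 > 48.15 → outlier.
61.7 > 48.15 → outlier.
62.6 > 48.15 → outlier.
65.7 > 48.15 → outlier.
All remaining values lie within [4.55, 48.15].

49.8, 61.7, 62.6, 65.7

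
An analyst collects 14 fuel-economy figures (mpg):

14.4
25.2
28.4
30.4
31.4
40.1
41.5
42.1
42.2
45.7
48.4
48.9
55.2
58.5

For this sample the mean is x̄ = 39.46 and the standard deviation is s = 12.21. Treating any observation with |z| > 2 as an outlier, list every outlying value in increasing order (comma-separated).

14.4

Cutoffs at x̄ ± 2s: 39.46 ± 2·12.21 = [15.04, 63.88].
14.4: z = -2.05, |z| > 2 → outlier.
Every other value lies within [15.04, 63.88].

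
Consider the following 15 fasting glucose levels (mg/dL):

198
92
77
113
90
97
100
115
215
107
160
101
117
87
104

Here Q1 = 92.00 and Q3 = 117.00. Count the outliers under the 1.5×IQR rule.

3

IQR = 25.00; fences at 92.00 − 37.50 = 54.50 and 117.00 + 37.50 = 154.50.
Outside the cutoffs: 160, 198, 215.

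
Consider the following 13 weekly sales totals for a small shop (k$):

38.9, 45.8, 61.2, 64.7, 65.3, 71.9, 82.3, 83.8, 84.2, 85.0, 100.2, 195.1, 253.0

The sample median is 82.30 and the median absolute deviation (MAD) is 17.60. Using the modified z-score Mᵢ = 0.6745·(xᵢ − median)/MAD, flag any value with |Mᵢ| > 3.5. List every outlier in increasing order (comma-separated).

195.1, 253.0

|Mᵢ| > 3.5 ⇔ |xᵢ − 82.30| > 3.5·17.60/0.6745 = 91.33.
So outliers lie outside [-9.03, 173.63].
195.1: M = 4.32 → outlier.
253.0: M = 6.54 → outlier.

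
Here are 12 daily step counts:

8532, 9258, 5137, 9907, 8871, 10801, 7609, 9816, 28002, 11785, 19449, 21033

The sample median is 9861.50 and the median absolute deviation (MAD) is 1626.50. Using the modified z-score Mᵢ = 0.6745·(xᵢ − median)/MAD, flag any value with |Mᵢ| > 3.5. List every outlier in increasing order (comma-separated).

19449, 21033, 28002

|Mᵢ| > 3.5 ⇔ |xᵢ − 9861.50| > 3.5·1626.50/0.6745 = 8439.96.
So outliers lie outside [1421.54, 18301.46].
19449: M = 3.98 → outlier.
21033: M = 4.63 → outlier.
28002: M = 7.52 → outlier.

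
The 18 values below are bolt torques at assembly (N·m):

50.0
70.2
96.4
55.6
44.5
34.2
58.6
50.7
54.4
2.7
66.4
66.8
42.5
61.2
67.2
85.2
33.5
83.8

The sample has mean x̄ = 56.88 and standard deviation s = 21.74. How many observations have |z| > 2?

1

Cutoffs: x̄ ± 2s = [13.40, 100.36].
Outside the cutoffs: 2.7.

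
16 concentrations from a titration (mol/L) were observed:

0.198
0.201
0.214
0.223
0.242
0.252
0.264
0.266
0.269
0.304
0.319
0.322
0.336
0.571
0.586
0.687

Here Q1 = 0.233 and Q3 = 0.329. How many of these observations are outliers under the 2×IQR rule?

3

IQR = 0.096; fences at 0.233 − 0.192 = 0.041 and 0.329 + 0.192 = 0.521.
Outside the cutoffs: 0.571, 0.586, 0.687.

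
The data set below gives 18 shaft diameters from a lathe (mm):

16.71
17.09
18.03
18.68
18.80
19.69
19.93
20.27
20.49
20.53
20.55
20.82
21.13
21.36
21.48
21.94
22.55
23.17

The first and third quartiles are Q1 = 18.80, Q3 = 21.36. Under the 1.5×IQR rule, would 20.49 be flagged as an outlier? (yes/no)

IQR = Q3 − Q1 = 21.36 − 18.80 = 2.56.
Lower fence = Q1 − 1.5·IQR = 18.80 − 3.84 = 14.96.
Upper fence = Q3 + 1.5·IQR = 21.36 + 3.84 = 25.20.
20.49 lies within [14.96, 25.20].

no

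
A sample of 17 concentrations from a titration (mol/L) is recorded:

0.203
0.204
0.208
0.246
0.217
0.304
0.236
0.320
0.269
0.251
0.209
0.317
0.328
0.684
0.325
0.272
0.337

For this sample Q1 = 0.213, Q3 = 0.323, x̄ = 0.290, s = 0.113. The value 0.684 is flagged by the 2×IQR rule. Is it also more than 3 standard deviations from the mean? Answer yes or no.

z = (0.684 − 0.290) / 0.113 = 3.49.
|z| = 3.49 > 3.

yes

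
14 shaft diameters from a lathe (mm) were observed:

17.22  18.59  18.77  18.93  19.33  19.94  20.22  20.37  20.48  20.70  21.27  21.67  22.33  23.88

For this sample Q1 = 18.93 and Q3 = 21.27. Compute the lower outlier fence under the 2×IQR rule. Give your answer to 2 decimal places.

IQR = Q3 − Q1 = 21.27 − 18.93 = 2.34.
Lower fence = Q1 − 2·IQR = 18.93 − 4.68 = 14.25.
Upper fence = Q3 + 2·IQR = 21.27 + 4.68 = 25.95.

14.25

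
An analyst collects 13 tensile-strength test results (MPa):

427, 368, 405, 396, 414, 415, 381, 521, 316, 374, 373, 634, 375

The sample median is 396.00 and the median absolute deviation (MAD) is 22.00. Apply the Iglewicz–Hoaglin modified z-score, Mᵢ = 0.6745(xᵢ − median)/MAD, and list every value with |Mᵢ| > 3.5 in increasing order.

|Mᵢ| > 3.5 ⇔ |xᵢ − 396.00| > 3.5·22.00/0.6745 = 114.16.
So outliers lie outside [281.84, 510.16].
521: M = 3.83 → outlier.
634: M = 7.30 → outlier.

521, 634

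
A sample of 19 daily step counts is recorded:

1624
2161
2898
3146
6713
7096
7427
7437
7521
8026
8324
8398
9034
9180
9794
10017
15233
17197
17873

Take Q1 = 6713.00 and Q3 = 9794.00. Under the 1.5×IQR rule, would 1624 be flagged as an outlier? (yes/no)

IQR = Q3 − Q1 = 9794.00 − 6713.00 = 3081.00.
Lower fence = Q1 − 1.5·IQR = 6713.00 − 4621.50 = 2091.50.
Upper fence = Q3 + 1.5·IQR = 9794.00 + 4621.50 = 14415.50.
1624 lies below the lower fence.

yes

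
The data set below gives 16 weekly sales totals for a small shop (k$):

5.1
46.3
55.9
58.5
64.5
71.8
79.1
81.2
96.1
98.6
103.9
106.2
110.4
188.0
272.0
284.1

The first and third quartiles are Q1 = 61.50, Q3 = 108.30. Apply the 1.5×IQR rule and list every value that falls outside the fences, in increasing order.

IQR = Q3 − Q1 = 108.30 − 61.50 = 46.80.
Lower fence = Q1 − 1.5·IQR = 61.50 − 70.20 = -8.70.
Upper fence = Q3 + 1.5·IQR = 108.30 + 70.20 = 178.50.
188.0 > 178.50 → outlier.
272.0 > 178.50 → outlier.
284.1 > 178.50 → outlier.
All remaining values lie within [-8.70, 178.50].

188.0, 272.0, 284.1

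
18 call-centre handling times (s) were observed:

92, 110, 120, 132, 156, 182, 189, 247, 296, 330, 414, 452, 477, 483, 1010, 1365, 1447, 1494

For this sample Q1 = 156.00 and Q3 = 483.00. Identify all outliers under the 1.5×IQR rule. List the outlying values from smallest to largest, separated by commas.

1010, 1365, 1447, 1494

IQR = Q3 − Q1 = 483.00 − 156.00 = 327.00.
Lower fence = Q1 − 1.5·IQR = 156.00 − 490.50 = -334.50.
Upper fence = Q3 + 1.5·IQR = 483.00 + 490.50 = 973.50.
1010 > 973.50 → outlier.
1365 > 973.50 → outlier.
1447 > 973.50 → outlier.
1494 > 973.50 → outlier.
All remaining values lie within [-334.50, 973.50].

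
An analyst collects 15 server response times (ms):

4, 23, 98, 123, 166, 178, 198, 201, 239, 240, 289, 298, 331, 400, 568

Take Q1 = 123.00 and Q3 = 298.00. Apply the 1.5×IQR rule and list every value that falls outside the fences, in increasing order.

568

IQR = Q3 − Q1 = 298.00 − 123.00 = 175.00.
Lower fence = Q1 − 1.5·IQR = 123.00 − 262.50 = -139.50.
Upper fence = Q3 + 1.5·IQR = 298.00 + 262.50 = 560.50.
568 > 560.50 → outlier.
All remaining values lie within [-139.50, 560.50].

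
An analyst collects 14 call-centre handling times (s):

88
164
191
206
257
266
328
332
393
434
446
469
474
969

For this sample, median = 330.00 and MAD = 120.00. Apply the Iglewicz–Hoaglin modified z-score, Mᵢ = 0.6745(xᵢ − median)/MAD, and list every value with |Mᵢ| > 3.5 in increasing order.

969

|Mᵢ| > 3.5 ⇔ |xᵢ − 330.00| > 3.5·120.00/0.6745 = 622.68.
So outliers lie outside [-292.68, 952.68].
969: M = 3.59 → outlier.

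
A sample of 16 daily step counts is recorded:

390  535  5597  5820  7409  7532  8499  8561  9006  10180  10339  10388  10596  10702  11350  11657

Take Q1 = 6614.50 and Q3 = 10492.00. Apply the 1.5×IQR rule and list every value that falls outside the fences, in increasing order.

390, 535

IQR = Q3 − Q1 = 10492.00 − 6614.50 = 3877.50.
Lower fence = Q1 − 1.5·IQR = 6614.50 − 5816.25 = 798.25.
Upper fence = Q3 + 1.5·IQR = 10492.00 + 5816.25 = 16308.25.
390 < 798.25 → outlier.
535 < 798.25 → outlier.
All remaining values lie within [798.25, 16308.25].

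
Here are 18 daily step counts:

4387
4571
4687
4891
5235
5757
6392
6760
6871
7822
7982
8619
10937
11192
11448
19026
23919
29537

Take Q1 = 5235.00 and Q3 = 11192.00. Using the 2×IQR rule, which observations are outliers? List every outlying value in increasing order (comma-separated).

23919, 29537

IQR = Q3 − Q1 = 11192.00 − 5235.00 = 5957.00.
Lower fence = Q1 − 2·IQR = 5235.00 − 11914.00 = -6679.00.
Upper fence = Q3 + 2·IQR = 11192.00 + 11914.00 = 23106.00.
23919 > 23106.00 → outlier.
29537 > 23106.00 → outlier.
All remaining values lie within [-6679.00, 23106.00].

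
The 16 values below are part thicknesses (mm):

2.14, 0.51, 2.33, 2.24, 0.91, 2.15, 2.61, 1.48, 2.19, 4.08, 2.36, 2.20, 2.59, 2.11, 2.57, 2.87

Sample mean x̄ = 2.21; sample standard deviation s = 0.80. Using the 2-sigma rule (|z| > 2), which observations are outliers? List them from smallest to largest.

Cutoffs at x̄ ± 2s: 2.21 ± 2·0.80 = [0.61, 3.81].
0.51: z = -2.13, |z| > 2 → outlier.
4.08: z = 2.34, |z| > 2 → outlier.
Every other value lies within [0.61, 3.81].

0.51, 4.08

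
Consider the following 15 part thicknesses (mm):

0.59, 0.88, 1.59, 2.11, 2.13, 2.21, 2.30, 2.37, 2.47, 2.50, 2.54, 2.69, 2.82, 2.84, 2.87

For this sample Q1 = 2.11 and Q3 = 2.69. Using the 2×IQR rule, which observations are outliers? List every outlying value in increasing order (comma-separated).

IQR = Q3 − Q1 = 2.69 − 2.11 = 0.58.
Lower fence = Q1 − 2·IQR = 2.11 − 1.16 = 0.95.
Upper fence = Q3 + 2·IQR = 2.69 + 1.16 = 3.85.
0.59 < 0.95 → outlier.
0.88 < 0.95 → outlier.
All remaining values lie within [0.95, 3.85].

0.59, 0.88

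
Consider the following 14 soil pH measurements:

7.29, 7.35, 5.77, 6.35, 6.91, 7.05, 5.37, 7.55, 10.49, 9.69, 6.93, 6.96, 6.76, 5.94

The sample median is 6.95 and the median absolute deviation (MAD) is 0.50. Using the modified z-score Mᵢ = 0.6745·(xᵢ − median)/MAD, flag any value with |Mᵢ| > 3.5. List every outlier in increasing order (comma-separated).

9.69, 10.49

|Mᵢ| > 3.5 ⇔ |xᵢ − 6.95| > 3.5·0.50/0.6745 = 2.59.
So outliers lie outside [4.36, 9.54].
9.69: M = 3.70 → outlier.
10.49: M = 4.78 → outlier.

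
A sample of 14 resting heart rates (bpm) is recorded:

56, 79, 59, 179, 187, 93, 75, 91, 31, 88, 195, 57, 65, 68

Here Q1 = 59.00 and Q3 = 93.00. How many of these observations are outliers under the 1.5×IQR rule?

IQR = 34.00; fences at 59.00 − 51.00 = 8.00 and 93.00 + 51.00 = 144.00.
Outside the cutoffs: 179, 187, 195.

3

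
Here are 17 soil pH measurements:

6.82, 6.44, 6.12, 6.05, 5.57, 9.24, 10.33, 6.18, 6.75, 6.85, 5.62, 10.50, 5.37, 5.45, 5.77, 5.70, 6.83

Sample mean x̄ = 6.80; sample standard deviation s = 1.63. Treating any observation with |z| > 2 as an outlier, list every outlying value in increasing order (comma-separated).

Cutoffs at x̄ ± 2s: 6.80 ± 2·1.63 = [3.54, 10.06].
10.33: z = 2.17, |z| > 2 → outlier.
10.50: z = 2.27, |z| > 2 → outlier.
Every other value lies within [3.54, 10.06].

10.33, 10.50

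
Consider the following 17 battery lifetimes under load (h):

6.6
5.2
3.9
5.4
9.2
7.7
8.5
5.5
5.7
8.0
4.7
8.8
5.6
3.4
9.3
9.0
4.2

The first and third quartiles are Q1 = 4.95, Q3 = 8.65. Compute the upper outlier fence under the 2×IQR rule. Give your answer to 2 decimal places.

16.05

IQR = Q3 − Q1 = 8.65 − 4.95 = 3.70.
Lower fence = Q1 − 2·IQR = 4.95 − 7.40 = -2.45.
Upper fence = Q3 + 2·IQR = 8.65 + 7.40 = 16.05.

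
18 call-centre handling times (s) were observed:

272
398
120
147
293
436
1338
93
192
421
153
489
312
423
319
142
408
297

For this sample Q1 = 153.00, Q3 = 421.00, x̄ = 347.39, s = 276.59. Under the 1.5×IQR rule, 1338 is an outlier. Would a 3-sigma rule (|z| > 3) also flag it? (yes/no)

z = (1338 − 347.39) / 276.59 = 3.58.
|z| = 3.58 > 3.

yes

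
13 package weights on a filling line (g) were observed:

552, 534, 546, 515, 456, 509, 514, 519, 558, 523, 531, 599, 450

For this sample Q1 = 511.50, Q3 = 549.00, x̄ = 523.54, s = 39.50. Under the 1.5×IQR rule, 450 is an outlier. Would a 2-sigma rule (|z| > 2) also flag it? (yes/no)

z = (450 − 523.54) / 39.50 = -1.86.
|z| = 1.86 ≤ 2.

no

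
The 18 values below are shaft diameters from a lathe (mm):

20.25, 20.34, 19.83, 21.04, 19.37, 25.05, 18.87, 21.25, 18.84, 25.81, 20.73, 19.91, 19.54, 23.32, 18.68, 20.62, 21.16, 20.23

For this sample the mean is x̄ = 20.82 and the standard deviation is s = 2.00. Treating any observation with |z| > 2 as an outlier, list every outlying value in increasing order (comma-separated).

25.05, 25.81

Cutoffs at x̄ ± 2s: 20.82 ± 2·2.00 = [16.82, 24.82].
25.05: z = 2.12, |z| > 2 → outlier.
25.81: z = 2.49, |z| > 2 → outlier.
Every other value lies within [16.82, 24.82].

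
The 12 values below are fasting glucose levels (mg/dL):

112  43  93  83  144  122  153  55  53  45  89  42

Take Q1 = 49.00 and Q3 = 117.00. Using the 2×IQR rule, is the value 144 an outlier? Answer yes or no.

IQR = Q3 − Q1 = 117.00 − 49.00 = 68.00.
Lower fence = Q1 − 2·IQR = 49.00 − 136.00 = -87.00.
Upper fence = Q3 + 2·IQR = 117.00 + 136.00 = 253.00.
144 lies within [-87.00, 253.00].

no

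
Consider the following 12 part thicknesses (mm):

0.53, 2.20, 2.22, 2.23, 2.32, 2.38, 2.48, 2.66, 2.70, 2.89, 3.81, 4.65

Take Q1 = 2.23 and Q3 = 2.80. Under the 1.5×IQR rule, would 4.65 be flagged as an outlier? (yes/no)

IQR = Q3 − Q1 = 2.80 − 2.23 = 0.57.
Lower fence = Q1 − 1.5·IQR = 2.23 − 0.855 = 1.375.
Upper fence = Q3 + 1.5·IQR = 2.80 + 0.855 = 3.655.
4.65 lies above the upper fence.

yes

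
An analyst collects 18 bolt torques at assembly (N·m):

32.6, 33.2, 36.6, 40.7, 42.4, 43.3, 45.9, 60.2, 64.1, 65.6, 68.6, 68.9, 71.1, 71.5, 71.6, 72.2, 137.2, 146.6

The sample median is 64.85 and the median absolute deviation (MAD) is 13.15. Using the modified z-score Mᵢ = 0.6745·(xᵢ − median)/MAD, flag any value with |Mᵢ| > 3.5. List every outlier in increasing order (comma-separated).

137.2, 146.6

|Mᵢ| > 3.5 ⇔ |xᵢ − 64.85| > 3.5·13.15/0.6745 = 68.24.
So outliers lie outside [-3.39, 133.09].
137.2: M = 3.71 → outlier.
146.6: M = 4.19 → outlier.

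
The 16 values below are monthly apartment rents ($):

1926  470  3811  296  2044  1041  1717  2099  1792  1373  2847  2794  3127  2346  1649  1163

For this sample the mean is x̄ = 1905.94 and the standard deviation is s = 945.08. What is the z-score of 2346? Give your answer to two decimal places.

z = (2346 − 1905.94) / 945.08 = 0.47.

0.47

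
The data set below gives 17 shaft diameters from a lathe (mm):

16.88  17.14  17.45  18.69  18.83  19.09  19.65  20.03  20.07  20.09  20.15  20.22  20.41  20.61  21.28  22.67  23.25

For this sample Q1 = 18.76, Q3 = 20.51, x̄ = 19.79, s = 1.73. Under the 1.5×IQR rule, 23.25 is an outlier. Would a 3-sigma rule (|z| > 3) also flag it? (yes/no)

z = (23.25 − 19.79) / 1.73 = 2.00.
|z| = 2.00 ≤ 3.

no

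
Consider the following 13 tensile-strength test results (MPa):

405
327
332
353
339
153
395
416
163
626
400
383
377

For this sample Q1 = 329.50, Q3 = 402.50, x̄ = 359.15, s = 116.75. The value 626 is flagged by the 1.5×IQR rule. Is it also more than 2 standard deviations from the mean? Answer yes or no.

z = (626 − 359.15) / 116.75 = 2.29.
|z| = 2.29 > 2.

yes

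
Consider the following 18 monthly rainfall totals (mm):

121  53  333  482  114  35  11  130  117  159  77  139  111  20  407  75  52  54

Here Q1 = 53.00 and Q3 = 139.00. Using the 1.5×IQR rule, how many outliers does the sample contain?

IQR = 86.00; fences at 53.00 − 129.00 = -76.00 and 139.00 + 129.00 = 268.00.
Outside the cutoffs: 333, 407, 482.

3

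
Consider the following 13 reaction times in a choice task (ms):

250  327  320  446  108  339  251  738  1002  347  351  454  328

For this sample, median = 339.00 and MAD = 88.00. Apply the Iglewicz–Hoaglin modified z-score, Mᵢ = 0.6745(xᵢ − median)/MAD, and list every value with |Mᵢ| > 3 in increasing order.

738, 1002

|Mᵢ| > 3 ⇔ |xᵢ − 339.00| > 3·88.00/0.6745 = 391.40.
So outliers lie outside [-52.40, 730.40].
738: M = 3.06 → outlier.
1002: M = 5.08 → outlier.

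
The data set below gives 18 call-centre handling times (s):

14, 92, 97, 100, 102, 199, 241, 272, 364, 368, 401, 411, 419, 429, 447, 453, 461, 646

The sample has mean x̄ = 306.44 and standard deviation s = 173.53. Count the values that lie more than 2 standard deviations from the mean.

0

Cutoffs: x̄ ± 2s = [-40.62, 653.50].
Every value lies within the cutoffs.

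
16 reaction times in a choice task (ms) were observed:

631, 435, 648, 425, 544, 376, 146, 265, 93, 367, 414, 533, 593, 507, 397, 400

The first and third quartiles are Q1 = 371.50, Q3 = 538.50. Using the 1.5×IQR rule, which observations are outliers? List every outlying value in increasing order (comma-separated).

IQR = Q3 − Q1 = 538.50 − 371.50 = 167.00.
Lower fence = Q1 − 1.5·IQR = 371.50 − 250.50 = 121.00.
Upper fence = Q3 + 1.5·IQR = 538.50 + 250.50 = 789.00.
93 < 121.00 → outlier.
All remaining values lie within [121.00, 789.00].

93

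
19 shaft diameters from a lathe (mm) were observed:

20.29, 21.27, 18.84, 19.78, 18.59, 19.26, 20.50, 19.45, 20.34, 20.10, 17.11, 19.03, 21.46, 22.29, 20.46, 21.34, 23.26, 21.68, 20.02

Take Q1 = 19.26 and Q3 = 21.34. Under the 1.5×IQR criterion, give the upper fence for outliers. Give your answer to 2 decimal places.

IQR = Q3 − Q1 = 21.34 − 19.26 = 2.08.
Lower fence = Q1 − 1.5·IQR = 19.26 − 3.12 = 16.14.
Upper fence = Q3 + 1.5·IQR = 21.34 + 3.12 = 24.46.

24.46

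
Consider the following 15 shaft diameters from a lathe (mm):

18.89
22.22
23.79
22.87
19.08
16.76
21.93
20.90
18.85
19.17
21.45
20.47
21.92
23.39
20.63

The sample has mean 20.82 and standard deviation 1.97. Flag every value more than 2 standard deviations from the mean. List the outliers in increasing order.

Cutoffs at x̄ ± 2s: 20.82 ± 2·1.97 = [16.88, 24.76].
16.76: z = -2.06, |z| > 2 → outlier.
Every other value lies within [16.88, 24.76].

16.76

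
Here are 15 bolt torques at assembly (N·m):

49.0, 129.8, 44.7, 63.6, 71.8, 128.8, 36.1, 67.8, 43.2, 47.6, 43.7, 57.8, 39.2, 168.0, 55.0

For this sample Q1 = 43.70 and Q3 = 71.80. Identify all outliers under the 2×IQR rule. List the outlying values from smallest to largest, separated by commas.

IQR = Q3 − Q1 = 71.80 − 43.70 = 28.10.
Lower fence = Q1 − 2·IQR = 43.70 − 56.20 = -12.50.
Upper fence = Q3 + 2·IQR = 71.80 + 56.20 = 128.00.
128.8 > 128.00 → outlier.
129.8 > 128.00 → outlier.
168.0 > 128.00 → outlier.
All remaining values lie within [-12.50, 128.00].

128.8, 129.8, 168.0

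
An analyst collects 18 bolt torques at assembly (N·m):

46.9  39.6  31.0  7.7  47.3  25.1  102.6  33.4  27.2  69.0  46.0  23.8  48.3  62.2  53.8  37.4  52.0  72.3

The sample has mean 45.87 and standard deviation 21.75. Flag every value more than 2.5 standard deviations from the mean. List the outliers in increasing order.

102.6

Cutoffs at x̄ ± 2.5s: 45.87 ± 2.5·21.75 = [-8.505, 100.245].
102.6: z = 2.61, |z| > 2.5 → outlier.
Every other value lies within [-8.505, 100.245].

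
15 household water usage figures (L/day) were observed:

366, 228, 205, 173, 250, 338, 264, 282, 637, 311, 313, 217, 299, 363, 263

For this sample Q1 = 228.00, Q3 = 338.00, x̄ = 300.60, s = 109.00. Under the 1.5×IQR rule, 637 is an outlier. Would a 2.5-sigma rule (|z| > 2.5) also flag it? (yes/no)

yes

z = (637 − 300.60) / 109.00 = 3.09.
|z| = 3.09 > 2.5.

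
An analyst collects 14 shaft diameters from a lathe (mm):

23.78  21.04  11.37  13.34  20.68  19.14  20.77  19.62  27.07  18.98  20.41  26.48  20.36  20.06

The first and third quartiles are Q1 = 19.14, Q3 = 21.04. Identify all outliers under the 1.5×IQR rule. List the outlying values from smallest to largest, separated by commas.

11.37, 13.34, 26.48, 27.07

IQR = Q3 − Q1 = 21.04 − 19.14 = 1.90.
Lower fence = Q1 − 1.5·IQR = 19.14 − 2.85 = 16.29.
Upper fence = Q3 + 1.5·IQR = 21.04 + 2.85 = 23.89.
11.37 < 16.29 → outlier.
13.34 < 16.29 → outlier.
26.48 > 23.89 → outlier.
27.07 > 23.89 → outlier.
All remaining values lie within [16.29, 23.89].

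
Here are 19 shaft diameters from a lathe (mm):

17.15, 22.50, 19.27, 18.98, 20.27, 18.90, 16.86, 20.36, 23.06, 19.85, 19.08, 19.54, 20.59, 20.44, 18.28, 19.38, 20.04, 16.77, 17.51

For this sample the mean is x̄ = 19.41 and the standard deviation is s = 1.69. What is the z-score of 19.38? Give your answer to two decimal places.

-0.02

z = (19.38 − 19.41) / 1.69 = -0.02.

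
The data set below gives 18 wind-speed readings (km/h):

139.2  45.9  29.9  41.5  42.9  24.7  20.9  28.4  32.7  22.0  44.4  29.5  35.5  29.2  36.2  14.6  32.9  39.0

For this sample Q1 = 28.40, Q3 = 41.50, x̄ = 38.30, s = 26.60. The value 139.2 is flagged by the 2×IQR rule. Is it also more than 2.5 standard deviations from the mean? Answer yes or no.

z = (139.2 − 38.30) / 26.60 = 3.79.
|z| = 3.79 > 2.5.

yes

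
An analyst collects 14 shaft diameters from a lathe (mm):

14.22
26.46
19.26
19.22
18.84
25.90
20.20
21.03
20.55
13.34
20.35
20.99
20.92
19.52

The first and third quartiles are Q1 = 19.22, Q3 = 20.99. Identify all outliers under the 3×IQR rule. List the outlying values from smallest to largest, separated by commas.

IQR = Q3 − Q1 = 20.99 − 19.22 = 1.77.
Lower fence = Q1 − 3·IQR = 19.22 − 5.31 = 13.91.
Upper fence = Q3 + 3·IQR = 20.99 + 5.31 = 26.30.
13.34 < 13.91 → outlier.
26.46 > 26.30 → outlier.
All remaining values lie within [13.91, 26.30].

13.34, 26.46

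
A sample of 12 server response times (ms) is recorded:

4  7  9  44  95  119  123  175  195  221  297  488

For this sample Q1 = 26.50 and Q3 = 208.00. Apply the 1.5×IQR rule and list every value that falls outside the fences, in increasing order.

IQR = Q3 − Q1 = 208.00 − 26.50 = 181.50.
Lower fence = Q1 − 1.5·IQR = 26.50 − 272.25 = -245.75.
Upper fence = Q3 + 1.5·IQR = 208.00 + 272.25 = 480.25.
488 > 480.25 → outlier.
All remaining values lie within [-245.75, 480.25].

488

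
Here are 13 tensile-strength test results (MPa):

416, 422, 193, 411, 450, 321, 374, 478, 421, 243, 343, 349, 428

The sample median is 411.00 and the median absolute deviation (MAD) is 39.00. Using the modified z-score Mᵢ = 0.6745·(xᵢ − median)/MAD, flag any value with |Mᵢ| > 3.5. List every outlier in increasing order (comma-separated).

|Mᵢ| > 3.5 ⇔ |xᵢ − 411.00| > 3.5·39.00/0.6745 = 202.37.
So outliers lie outside [208.63, 613.37].
193: M = -3.77 → outlier.

193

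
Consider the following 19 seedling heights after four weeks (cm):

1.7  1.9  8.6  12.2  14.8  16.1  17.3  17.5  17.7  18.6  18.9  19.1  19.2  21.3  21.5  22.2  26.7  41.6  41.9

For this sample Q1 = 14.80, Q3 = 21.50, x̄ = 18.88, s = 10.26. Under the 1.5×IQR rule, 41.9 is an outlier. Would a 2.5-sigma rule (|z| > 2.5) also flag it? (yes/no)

no

z = (41.9 − 18.88) / 10.26 = 2.24.
|z| = 2.24 ≤ 2.5.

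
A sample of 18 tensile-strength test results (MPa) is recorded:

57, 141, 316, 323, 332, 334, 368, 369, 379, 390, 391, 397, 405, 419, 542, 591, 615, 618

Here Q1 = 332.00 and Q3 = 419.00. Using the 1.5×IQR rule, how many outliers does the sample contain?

5

IQR = 87.00; fences at 332.00 − 130.50 = 201.50 and 419.00 + 130.50 = 549.50.
Outside the cutoffs: 57, 141, 591, 615, 618.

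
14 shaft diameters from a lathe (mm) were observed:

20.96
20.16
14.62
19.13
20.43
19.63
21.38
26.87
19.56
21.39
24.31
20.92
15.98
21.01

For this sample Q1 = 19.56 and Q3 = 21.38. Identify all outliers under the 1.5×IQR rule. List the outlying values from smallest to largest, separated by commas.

IQR = Q3 − Q1 = 21.38 − 19.56 = 1.82.
Lower fence = Q1 − 1.5·IQR = 19.56 − 2.73 = 16.83.
Upper fence = Q3 + 1.5·IQR = 21.38 + 2.73 = 24.11.
14.62 < 16.83 → outlier.
15.98 < 16.83 → outlier.
24.31 > 24.11 → outlier.
26.87 > 24.11 → outlier.
All remaining values lie within [16.83, 24.11].

14.62, 15.98, 24.31, 26.87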